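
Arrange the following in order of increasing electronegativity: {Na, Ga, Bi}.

Na < Ga < Bi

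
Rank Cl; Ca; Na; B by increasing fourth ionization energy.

Cl < Ca < Na < B

Consider each +3 ion: Cl³⁺ still has 4 valence electrons; Ca³⁺ is already 1 electron into the core; Na³⁺ is already 2 electrons into the core; B³⁺ is the bare [He] core.
Pulling an electron out of a noble-gas core costs far more than removing a remaining valence electron, so Ca, Na and B sit at the high end of IE_4.
Tabulated IE_4 (kJ/mol): Cl 5159, Ca 6491, Na 9543, B 25026.
So the fourth ionization energies run Cl < Ca < Na < B.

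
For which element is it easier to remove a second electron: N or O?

The second ionization energy removes an electron from the +1 ion. For each element: N⁺ still has 4 valence electrons; O⁺ still has 5 valence electrons.
All are still removing valence electrons, so compare the +1 ions as you would atoms: IE_2 generally rises across a period (higher Z_eff) and falls down a group (larger shell), subject to the usual subshell exceptions.
Valence configurations: N⁺ [He]2s²2p², O⁺ [He]2s²2p³.
The numbers (kJ/mol): N 2856, O 3388.
Hence IE_2: N < O.

N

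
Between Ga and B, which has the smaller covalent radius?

Across a period the added protons contract the valence shell; down a group each new principal shell makes the atom larger.
All are in group 13, so atomic radius increases down the group.
So B has the smaller covalent radius (B < Ga).

B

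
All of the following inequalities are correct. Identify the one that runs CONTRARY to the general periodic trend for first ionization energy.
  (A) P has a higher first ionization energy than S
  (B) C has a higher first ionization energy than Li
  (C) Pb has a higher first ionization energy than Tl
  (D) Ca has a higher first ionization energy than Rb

(A)

The general trend: first ionization energy increases across a period and decreases down a group.
(A) P (period 3, group 15) vs S (period 3, group 16): the stated order contradicts the simple trend.
(B) C (period 2, group 14) vs Li (period 2, group 1): the stated order agrees with the simple trend.
(C) Pb (period 6, group 14) vs Tl (period 6, group 13): the stated order agrees with the simple trend.
(D) Ca (period 4, group 2) vs Rb (period 5, group 1): the stated order agrees with the simple trend.
The exception is (A): S (3p⁴) ionizes more easily than half-filled P (3p³) because the paired 3p electron in S is pushed out by e⁻–e⁻ repulsion.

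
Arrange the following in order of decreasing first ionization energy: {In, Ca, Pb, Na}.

Pb > Ca > In > Na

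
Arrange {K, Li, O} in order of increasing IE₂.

K, O, Li

Consider each +1 ion: K⁺ is the bare [Ar] core; Li⁺ is the bare [He] core; O⁺ still has 5 valence electrons.
Usually core removal costs more than valence removal, but here the competition is close: a tightly held n=2 valence electron can cost more to remove than an n=3 core electron, so the actual values have to decide it.
Approximate IE_2 values (kJ/mol): K 3052, Li 7298, O 3388.
Putting it together, IE_2: K < O < Li.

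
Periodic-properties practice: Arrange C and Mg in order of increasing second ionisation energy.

Mg < C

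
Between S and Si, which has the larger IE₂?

S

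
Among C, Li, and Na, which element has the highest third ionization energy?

Li

IE_3 is the cost of taking one more electron from the +2 cation: C²⁺ still has 2 valence electrons; Li²⁺ is already 1 electron into the core; Na²⁺ is already 1 electron into the core.
Core electrons are held far more tightly than valence electrons, so Na and Li top the IE_3 order.
Tabulated IE_3 (kJ/mol): C 4620, Li 11815, Na 6910.
Putting it together, IE_3: C < Na < Li.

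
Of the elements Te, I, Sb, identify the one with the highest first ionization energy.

Removing the outermost electron gets harder across a period and easier down a group.
All lie in period 5, so first ionization energy increases left to right.
The highest first ionization energy among these belongs to I.

I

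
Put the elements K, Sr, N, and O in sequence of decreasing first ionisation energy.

Across a period the outer electron is held more tightly (higher IE₁); down a group it sits in a higher shell, more shielded, and comes off more easily.
These span different periods and groups, so the two trends combine.
Sr > K: period and group pull opposite ways; the across-period shift dominates (550 vs 419 kJ/mol).
O > Sr: relative to Sr, both the across-period and down-group shifts push O's first ionization energy up.
N > O: this pair runs against the simple trend — see the exception note.
Note the exception: N has a higher first ionization energy than O, contrary to the simple trend — pairing an electron in O's 2p⁴ costs repulsion energy, so O ionizes more easily than half-filled N (2p³).
Approximate values (kJ/mol): N 1402, O 1314, K 419, Sr 550.
So from highest to lowest: N > O > Sr > K.

N, O, Sr, K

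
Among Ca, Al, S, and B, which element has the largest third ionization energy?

Consider each +2 ion: Ca²⁺ is the bare [Ar] core; Al²⁺ still has 1 valence electron; S²⁺ still has 4 valence electrons; B²⁺ still has 1 valence electron.
Core electrons are held far more tightly than valence electrons, so Ca tops the IE_3 order.
Valence configurations: Al²⁺ [Ne]3s¹, S²⁺ [Ne]3s²3p², B²⁺ [He]2s¹.
The numbers (kJ/mol): Ca 4912, Al 2745, S 3357, B 3660.
Overall IE_3 order: Al < S < B < Ca.

Ca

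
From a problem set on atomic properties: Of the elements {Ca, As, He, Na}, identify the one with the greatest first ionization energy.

He

He is in period 1, group 18; Na is in period 3, group 1; Ca is in period 4, group 2; As is in period 4, group 15.
IE₁ increases left→right with effective nuclear charge and decreases top→bottom as the valence shell moves farther out.
Here both period and group differ, so the two effects have to be weighed against each other.
Ca > Na: the two effects oppose for this pair; the across-period effect wins (590 vs 496 kJ/mol).
As > Ca: both are in period 4; the period trend gives As the larger value.
He > As: both effects reinforce here, so He is clearly the higher of the two.
For reference (kJ/mol): He 2372, Na 496, Ca 590, As 947.
The greatest first ionization energy among these belongs to He.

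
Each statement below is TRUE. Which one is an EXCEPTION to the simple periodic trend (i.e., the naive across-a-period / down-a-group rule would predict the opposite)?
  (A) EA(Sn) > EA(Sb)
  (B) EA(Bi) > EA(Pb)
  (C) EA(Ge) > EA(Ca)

The general trend: electron affinity increases across a period and decreases down a group.
(A) Sn (period 5, group 14) vs Sb (period 5, group 15): the stated order contradicts the simple trend.
(B) Bi (period 6, group 15) vs Pb (period 6, group 14): the stated order agrees with the simple trend.
(C) Ge (period 4, group 14) vs Ca (period 4, group 2): the stated order agrees with the simple trend.
The exception is (A): adding an electron to Sb's half-filled 5p³ is unfavourable, so Sn has the more exothermic EA.

(A)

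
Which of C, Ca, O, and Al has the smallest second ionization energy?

IE_2 is the cost of taking one more electron from the +1 cation: C⁺ still has 3 valence electrons; Ca⁺ still has 1 valence electron; O⁺ still has 5 valence electrons; Al⁺ still has 2 valence electrons.
All are still removing valence electrons, so compare the +1 ions as you would atoms: IE_2 generally rises across a period (higher Z_eff) and falls down a group (larger shell), subject to the usual subshell exceptions.
Valence configurations: C⁺ [He]2s²2p¹, Ca⁺ [Ar]4s¹, O⁺ [He]2s²2p³, Al⁺ [Ne]3s².
Approximate IE_2 values (kJ/mol): C 2353, Ca 1145, O 3388, Al 1817.
Overall IE_2 order: Ca < Al < C < O.

Ca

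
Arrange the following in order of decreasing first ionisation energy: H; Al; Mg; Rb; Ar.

H is in period 1, group 1; Mg is in period 3, group 2; Al is in period 3, group 13; Ar is in period 3, group 18; Rb is in period 5, group 1.
IE₁ increases left→right with effective nuclear charge and decreases top→bottom as the valence shell moves farther out.
These span different periods and groups, so the two trends combine.
Al > Rb: relative to Rb, both the across-period and down-group shifts push Al's first ionization energy up.
Mg > Al: this pair runs against the simple trend — see the exception note.
H > Mg: period and group pull opposite ways; the down-group shift dominates (1312 vs 738 kJ/mol).
Ar > H: period and group pull opposite ways; the across-period shift dominates (1521 vs 1312 kJ/mol).
Note the exception: Mg has a higher first ionization energy than Al, contrary to the simple trend — Al's single 3p electron is easier to remove than one from Mg's filled 3s².
For reference (kJ/mol): H 1312, Mg 738, Al 578, Ar 1521, Rb 403.
So from highest to lowest: Ar > H > Mg > Al > Rb.

Ar, H, Mg, Al, Rb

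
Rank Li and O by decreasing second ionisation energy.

IE_2 is the cost of taking one more electron from the +1 cation: Li⁺ is the bare [He] core; O⁺ still has 5 valence electrons.
Core electrons are held far more tightly than valence electrons, so Li tops the IE_2 order.
Approximate IE_2 values (kJ/mol): Li 7298, O 3388.
Hence IE_2: O < Li.

Li, O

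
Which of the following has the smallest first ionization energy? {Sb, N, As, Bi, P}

Bi

N is in period 2, group 15; P is in period 3, group 15; As is in period 4, group 15; Sb is in period 5, group 15; Bi is in period 6, group 15.
IE₁ increases left→right with effective nuclear charge and decreases top→bottom as the valence shell moves farther out.
All are in group 15, so first ionization energy increases up the group.
The smallest first ionization energy among these belongs to Bi.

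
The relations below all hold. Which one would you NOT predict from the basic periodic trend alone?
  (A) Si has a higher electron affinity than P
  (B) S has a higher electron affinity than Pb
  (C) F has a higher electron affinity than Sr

(A)

The general trend: electron affinity increases across a period and decreases down a group.
(A) Si (period 3, group 14) vs P (period 3, group 15): the stated order contradicts the simple trend.
(B) S (period 3, group 16) vs Pb (period 6, group 14): the stated order agrees with the simple trend.
(C) F (period 2, group 17) vs Sr (period 5, group 2): the stated order agrees with the simple trend.
The exception is (A): adding an electron to P's half-filled 3p³ is unfavourable, so Si (3p²) has the more exothermic EA.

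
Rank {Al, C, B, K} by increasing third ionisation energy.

Al < B < K < C

The third ionization energy removes an electron from the +2 ion. For each element: Al²⁺ still has 1 valence electron; C²⁺ still has 2 valence electrons; B²⁺ still has 1 valence electron; K²⁺ is already 1 electron into the core.
Usually core removal costs more than valence removal, but here the competition is close: a tightly held n=2 valence electron can cost more to remove than an n=3 core electron, so the actual values have to decide it.
Valence configurations: Al²⁺ [Ne]3s¹, C²⁺ [He]2s², B²⁺ [He]2s¹.
Tabulated IE_3 (kJ/mol): Al 2745, C 4620, B 3660, K 4420.
So the third ionization energies run Al < B < K < C.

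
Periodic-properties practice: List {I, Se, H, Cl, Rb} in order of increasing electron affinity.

Rb < H < Se < I < Cl

Adding an electron releases more energy for atoms nearer the top right (short of the noble gases).
Neither a single period nor a single group — weigh both effects.
H > Rb: H sits above Rb in group 1, so the down-group effect alone puts H higher.
Se > H: the two effects oppose for this pair; the across-period effect wins (195 vs 73 kJ/mol).
I > Se: period and group pull opposite ways; the across-period shift dominates (295 vs 195 kJ/mol).
Cl > I: Cl sits above I in group 17, so the down-group effect alone puts Cl higher.
Tabulated electron affinity (kJ/mol): H 73, Cl 349, Se 195, Rb 47, I 295.
So from lowest to highest: Rb < H < Se < I < Cl.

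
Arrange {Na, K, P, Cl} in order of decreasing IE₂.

Na > K > Cl > P

The second ionization energy removes an electron from the +1 ion. For each element: Na⁺ is the bare [Ne] core; K⁺ is the bare [Ar] core; P⁺ still has 4 valence electrons; Cl⁺ still has 6 valence electrons.
Pulling an electron out of a noble-gas core costs far more than removing a remaining valence electron, so K and Na sit at the high end of IE_2.
Valence configurations: P⁺ [Ne]3s²3p², Cl⁺ [Ne]3s²3p⁴.
Tabulated IE_2 (kJ/mol): Na 4562, K 3052, P 1907, Cl 2298.
Hence IE_2: P < Cl < K < Na.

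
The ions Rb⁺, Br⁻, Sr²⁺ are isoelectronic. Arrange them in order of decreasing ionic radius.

Br⁻ > Rb⁺ > Sr²⁺

All of these have 36 electrons, so size is governed by nuclear charge alone: the more protons, the stronger the pull on the same electron cloud, and the smaller the ion.
Nuclear charges: Sr²⁺ (Z=38), Rb⁺ (Z=37), Br⁻ (Z=35).
Largest to smallest: Br⁻ > Rb⁺ > Sr²⁺.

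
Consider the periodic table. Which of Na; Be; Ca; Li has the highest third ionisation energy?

The third ionization energy removes an electron from the +2 ion. For each element: Na²⁺ is already 1 electron into the core; Be²⁺ is the bare [He] core; Ca²⁺ is the bare [Ar] core; Li²⁺ is already 1 electron into the core.
All of these are removing an electron from a noble-gas core or deeper; the smaller core (lower principal quantum number) is held far more tightly, and within a period the higher nuclear charge binds the same core more tightly.
Approximate IE_3 values (kJ/mol): Na 6910, Be 14849, Ca 4912, Li 11815.
Overall IE_3 order: Ca < Na < Li < Be.

Be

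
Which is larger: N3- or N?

N3-

Forming N3- adds 3 electrons to N. More electron–electron repulsion in the same shell, with unchanged nuclear charge, lets the cloud expand.
An anion is larger than its parent atom: N3- > N.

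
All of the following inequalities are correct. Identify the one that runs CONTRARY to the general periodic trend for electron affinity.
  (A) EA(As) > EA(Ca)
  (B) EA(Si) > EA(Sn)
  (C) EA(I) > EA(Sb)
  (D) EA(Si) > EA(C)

The general trend: electron affinity increases across a period and decreases down a group.
(A) As (period 4, group 15) vs Ca (period 4, group 2): the stated order agrees with the simple trend.
(B) Si (period 3, group 14) vs Sn (period 5, group 14): the stated order agrees with the simple trend.
(C) I (period 5, group 17) vs Sb (period 5, group 15): the stated order agrees with the simple trend.
(D) Si (period 3, group 14) vs C (period 2, group 14): the stated order contradicts the simple trend.
The exception is (D): Si's larger, more diffuse 3p orbitals accept an added electron slightly more readily than C's compact 2p.

(D)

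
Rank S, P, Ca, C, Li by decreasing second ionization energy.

Li > C > S > P > Ca

IE_2 is the cost of taking one more electron from the +1 cation: S⁺ still has 5 valence electrons; P⁺ still has 4 valence electrons; Ca⁺ still has 1 valence electron; C⁺ still has 3 valence electrons; Li⁺ is the bare [He] core.
Breaking into a closed-shell core is much more expensive than removing a leftover valence electron — Li has the largest IE_2 here.
Valence configurations: S⁺ [Ne]3s²3p³, P⁺ [Ne]3s²3p², Ca⁺ [Ar]4s¹, C⁺ [He]2s²2p¹.
The numbers (kJ/mol): S 2252, P 1907, Ca 1145, C 2353, Li 7298.
Overall IE_2 order: Ca < P < S < C < Li.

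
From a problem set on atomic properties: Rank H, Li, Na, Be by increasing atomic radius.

H is in period 1, group 1; Li is in period 2, group 1; Be is in period 2, group 2; Na is in period 3, group 1.
Across a period the added protons contract the valence shell; down a group each new principal shell makes the atom larger.
Here both period and group differ, so the two effects have to be weighed against each other.
Be > H: period and group pull opposite ways; the down-group shift dominates (102 vs 32 pm).
Li > Be: Li lies to the left of Be in period 2, so the across-period effect alone puts Li larger.
Na > Li: they share group 1; the group trend gives Na the larger value.
Approximate values (pm): H 32, Li 133, Be 102, Na 155.
So from smallest to largest: H < Be < Li < Na.

H < Be < Li < Na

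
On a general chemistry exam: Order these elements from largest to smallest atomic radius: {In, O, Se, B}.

In, Se, B, O

Moving right in a period, electrons are added to the same shell under a stronger nuclear pull, so atoms get smaller; moving down, a new shell is opened and atoms get larger.
Here both period and group differ, so the two effects have to be weighed against each other.
B > O: B lies to the left of O in period 2, so the across-period effect alone puts B larger.
Se > B: the two effects oppose for this pair; the down-group effect wins (116 vs 85 pm).
In > Se: relative to Se, both the across-period and down-group shifts push In's atomic radius up.
Approximate values (pm): B 85, O 63, Se 116, In 142.
So from largest to smallest: In > Se > B > O.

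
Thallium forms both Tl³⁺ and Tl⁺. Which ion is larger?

Both ions have Z = 81 protons, but Tl³⁺ has lost more electrons, so its remaining electrons feel a larger effective nuclear charge per electron and are pulled in more tightly.
Higher positive charge → smaller ion, so Tl⁺ > Tl³⁺.

Tl⁺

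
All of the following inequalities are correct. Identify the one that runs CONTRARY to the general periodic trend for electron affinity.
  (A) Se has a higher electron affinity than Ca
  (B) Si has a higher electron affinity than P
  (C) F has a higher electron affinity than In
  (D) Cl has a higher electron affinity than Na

The general trend: electron affinity increases across a period and decreases down a group.
(A) Se (period 4, group 16) vs Ca (period 4, group 2): the stated order agrees with the simple trend.
(B) Si (period 3, group 14) vs P (period 3, group 15): the stated order contradicts the simple trend.
(C) F (period 2, group 17) vs In (period 5, group 13): the stated order agrees with the simple trend.
(D) Cl (period 3, group 17) vs Na (period 3, group 1): the stated order agrees with the simple trend.
The exception is (B): adding an electron to P's half-filled 3p³ is unfavourable, so Si (3p²) has the more exothermic EA.

(B)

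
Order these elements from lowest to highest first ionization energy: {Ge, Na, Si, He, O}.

He is in period 1, group 18; O is in period 2, group 16; Na is in period 3, group 1; Si is in period 3, group 14; Ge is in period 4, group 14.
IE₁ increases left→right with effective nuclear charge and decreases top→bottom as the valence shell moves farther out.
These span different periods and groups, so the two trends combine.
Ge > Na: the two effects oppose for this pair; the across-period effect wins (762 vs 496 kJ/mol).
Si > Ge: they share group 14; the group trend gives Si the larger value.
O > Si: relative to Si, both the across-period and down-group shifts push O's first ionization energy up.
He > O: both effects reinforce here, so He is clearly the higher of the two.
Approximate values (kJ/mol): He 2372, O 1314, Na 496, Si 786, Ge 762.
So from lowest to highest: Na < Ge < Si < O < He.

Na < Ge < Si < O < He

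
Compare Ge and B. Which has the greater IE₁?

B is in period 2, group 13; Ge is in period 4, group 14.
Across a period the outer electron is held more tightly (higher IE₁); down a group it sits in a higher shell, more shielded, and comes off more easily.
These span different periods and groups, so the two trends combine.
B > Ge: period and group pull opposite ways; the down-group shift dominates (801 vs 762 kJ/mol).
For reference (kJ/mol): B 801, Ge 762.
So B has the greater IE₁ (B > Ge).

B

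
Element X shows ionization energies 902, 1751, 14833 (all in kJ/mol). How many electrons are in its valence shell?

Look for the largest jump between consecutive ionization energies: IE3/IE2 ≈ 8.5, far larger than any earlier ratio.
That jump marks the point where a core electron is being removed. So the atom has 2 valence electrons.

2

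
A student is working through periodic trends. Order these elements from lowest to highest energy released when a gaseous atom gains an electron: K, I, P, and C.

K, P, C, I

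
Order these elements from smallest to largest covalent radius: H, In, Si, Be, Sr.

H < Be < Si < In < Sr

Across a period the added protons contract the valence shell; down a group each new principal shell makes the atom larger.
Here both period and group differ, so the two effects have to be weighed against each other.
Be > H: the two effects oppose for this pair; the down-group effect wins (102 vs 32 pm).
Si > Be: period and group pull opposite ways; the down-group shift dominates (116 vs 102 pm).
In > Si: both effects reinforce here, so In is clearly the larger of the two.
Sr > In: both are in period 5; the period trend gives Sr the larger value.
For reference (pm): H 32, Be 102, Si 116, Sr 185, In 142.
So from smallest to largest: H < Be < Si < In < Sr.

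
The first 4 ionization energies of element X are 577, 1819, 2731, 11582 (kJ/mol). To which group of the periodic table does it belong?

Group 13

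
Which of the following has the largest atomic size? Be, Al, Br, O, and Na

Na

Moving right in a period, electrons are added to the same shell under a stronger nuclear pull, so atoms get smaller; moving down, a new shell is opened and atoms get larger.
Here both period and group differ, so the two effects have to be weighed against each other.
Be > O: Be lies to the left of O in period 2, so the across-period effect alone puts Be larger.
Br > Be: the two effects oppose for this pair; the down-group effect wins (114 vs 102 pm).
Al > Br: period and group pull opposite ways; the across-period shift dominates (126 vs 114 pm).
Na > Al: both are in period 3; the period trend gives Na the larger value.
For reference (pm): Be 102, O 63, Na 155, Al 126, Br 114.
The largest atomic size among these belongs to Na.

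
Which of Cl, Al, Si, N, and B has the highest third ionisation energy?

N

After 2 electrons have been removed, what remains? Cl²⁺ still has 5 valence electrons; Al²⁺ still has 1 valence electron; Si²⁺ still has 2 valence electrons; N²⁺ still has 3 valence electrons; B²⁺ still has 1 valence electron.
All are still removing valence electrons, so compare the +2 ions as you would atoms: IE_3 generally rises across a period (higher Z_eff) and falls down a group (larger shell), subject to the usual subshell exceptions.
Valence configurations: Cl²⁺ [Ne]3s²3p³, Al²⁺ [Ne]3s¹, Si²⁺ [Ne]3s², N²⁺ [He]2s²2p¹, B²⁺ [He]2s¹.
Tabulated IE_3 (kJ/mol): Cl 3822, Al 2745, Si 3232, N 4578, B 3660.
So the third ionization energies run Al < Si < B < Cl < N.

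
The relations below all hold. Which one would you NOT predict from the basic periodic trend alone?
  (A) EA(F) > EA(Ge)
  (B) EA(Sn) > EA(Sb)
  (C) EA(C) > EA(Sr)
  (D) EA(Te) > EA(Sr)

The general trend: electron affinity increases across a period and decreases down a group.
(A) F (period 2, group 17) vs Ge (period 4, group 14): the stated order agrees with the simple trend.
(B) Sn (period 5, group 14) vs Sb (period 5, group 15): the stated order contradicts the simple trend.
(C) C (period 2, group 14) vs Sr (period 5, group 2): the stated order agrees with the simple trend.
(D) Te (period 5, group 16) vs Sr (period 5, group 2): the stated order agrees with the simple trend.
The exception is (B): adding an electron to Sb's half-filled 5p³ is unfavourable, so Sn has the more exothermic EA.

(B)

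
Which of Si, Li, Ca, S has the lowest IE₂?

Ca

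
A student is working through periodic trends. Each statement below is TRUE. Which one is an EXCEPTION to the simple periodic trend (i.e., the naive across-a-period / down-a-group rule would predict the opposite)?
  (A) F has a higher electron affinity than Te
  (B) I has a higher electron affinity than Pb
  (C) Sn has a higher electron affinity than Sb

The general trend: electron affinity increases across a period and decreases down a group.
(A) F (period 2, group 17) vs Te (period 5, group 16): the stated order agrees with the simple trend.
(B) I (period 5, group 17) vs Pb (period 6, group 14): the stated order agrees with the simple trend.
(C) Sn (period 5, group 14) vs Sb (period 5, group 15): the stated order contradicts the simple trend.
The exception is (C): adding an electron to Sb's half-filled 5p³ is unfavourable, so Sn has the more exothermic EA.

(C)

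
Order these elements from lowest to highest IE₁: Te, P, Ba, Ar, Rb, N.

Rb, Ba, Te, P, N, Ar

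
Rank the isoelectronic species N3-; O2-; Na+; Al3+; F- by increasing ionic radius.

All of these have 10 electrons, so size is governed by nuclear charge alone: the more protons, the stronger the pull on the same electron cloud, and the smaller the ion.
Nuclear charges: Al3+ (Z=13), Na+ (Z=11), F- (Z=9), O2- (Z=8), N3- (Z=7).
Smallest to largest: Al3+ < Na+ < F- < O2- < N3-.

Al3+ < Na+ < F- < O2- < N3-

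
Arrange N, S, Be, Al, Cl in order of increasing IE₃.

Consider each +2 ion: N²⁺ still has 3 valence electrons; S²⁺ still has 4 valence electrons; Be²⁺ is the bare [He] core; Al²⁺ still has 1 valence electron; Cl²⁺ still has 5 valence electrons.
Pulling an electron out of a noble-gas core costs far more than removing a remaining valence electron, so Be sits at the high end of IE_3.
Valence configurations: N²⁺ [He]2s²2p¹, S²⁺ [Ne]3s²3p², Al²⁺ [Ne]3s¹, Cl²⁺ [Ne]3s²3p³.
The numbers (kJ/mol): N 4578, S 3357, Be 14849, Al 2745, Cl 3822.
Putting it together, IE_3: Al < S < Cl < N < Be.

Al, S, Cl, N, Be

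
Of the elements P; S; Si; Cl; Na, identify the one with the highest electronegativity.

EN rises left→right (higher Z_eff, smaller atoms) and falls top→bottom (larger, more shielded atoms).
All lie in period 3, so electronegativity increases left to right.
The highest electronegativity among these belongs to Cl.

Cl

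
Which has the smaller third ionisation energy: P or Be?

P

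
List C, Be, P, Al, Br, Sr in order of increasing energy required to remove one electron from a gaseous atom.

Be is in period 2, group 2; C is in period 2, group 14; Al is in period 3, group 13; P is in period 3, group 15; Br is in period 4, group 17; Sr is in period 5, group 2.
Removing the outermost electron gets harder across a period and easier down a group.
These span different periods and groups, so the two trends combine.
Al > Sr: both effects reinforce here, so Al is clearly the higher of the two.
Be > Al: period and group pull opposite ways; the down-group shift dominates (900 vs 578 kJ/mol).
P > Be: period and group pull opposite ways; the across-period shift dominates (1012 vs 900 kJ/mol).
C > P: period and group pull opposite ways; the down-group shift dominates (1086 vs 1012 kJ/mol).
Br > C: period and group pull opposite ways; the across-period shift dominates (1140 vs 1086 kJ/mol).
Tabulated first ionization energy (kJ/mol): Be 900, C 1086, Al 578, P 1012, Br 1140, Sr 550.
So from lowest to highest: Sr < Al < Be < P < C < Br.

Sr < Al < Be < P < C < Br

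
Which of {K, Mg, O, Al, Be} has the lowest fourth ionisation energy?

K

After 3 electrons have been removed, what remains? K³⁺ is already 2 electrons into the core; Mg³⁺ is already 1 electron into the core; O³⁺ still has 3 valence electrons; Al³⁺ is the bare [Ne] core; Be³⁺ is already 1 electron into the core.
Usually core removal costs more than valence removal, but here the competition is close: a tightly held n=2 valence electron can cost more to remove than an n=3 core electron, so the actual values have to decide it.
Tabulated IE_4 (kJ/mol): K 5877, Mg 10543, O 7469, Al 11577, Be 21007.
So the fourth ionization energies run K < O < Mg < Al < Be.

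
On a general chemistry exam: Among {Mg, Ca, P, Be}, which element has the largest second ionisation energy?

The second ionization energy removes an electron from the +1 ion. For each element: Mg⁺ still has 1 valence electron; Ca⁺ still has 1 valence electron; P⁺ still has 4 valence electrons; Be⁺ still has 1 valence electron.
All are still removing valence electrons, so compare the +1 ions as you would atoms: IE_2 generally rises across a period (higher Z_eff) and falls down a group (larger shell), subject to the usual subshell exceptions.
Valence configurations: Mg⁺ [Ne]3s¹, Ca⁺ [Ar]4s¹, P⁺ [Ne]3s²3p², Be⁺ [He]2s¹.
Approximate IE_2 values (kJ/mol): Mg 1451, Ca 1145, P 1907, Be 1757.
So the second ionization energies run Ca < Mg < Be < P.

P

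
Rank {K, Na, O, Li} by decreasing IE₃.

The third ionization energy removes an electron from the +2 ion. For each element: K²⁺ is already 1 electron into the core; Na²⁺ is already 1 electron into the core; O²⁺ still has 4 valence electrons; Li²⁺ is already 1 electron into the core.
Usually core removal costs more than valence removal, but here the competition is close: a tightly held n=2 valence electron can cost more to remove than an n=3 core electron, so the actual values have to decide it.
The numbers (kJ/mol): K 4420, Na 6910, O 5300, Li 11815.
Hence IE_3: K < O < Na < Li.

Li > Na > O > K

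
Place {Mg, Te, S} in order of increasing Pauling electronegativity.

EN rises left→right (higher Z_eff, smaller atoms) and falls top→bottom (larger, more shielded atoms).
Neither a single period nor a single group — weigh both effects.
Te > Mg: the two effects oppose for this pair; the across-period effect wins (2.10 vs 1.31).
S > Te: S sits above Te in group 16, so the down-group effect alone puts S higher.
Approximate values (Pauling): Mg 1.31, S 2.58, Te 2.10.
So from lowest to highest: Mg < Te < S.

Mg < Te < S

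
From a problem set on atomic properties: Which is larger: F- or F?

Forming F- adds 1 electron to F. More electron–electron repulsion in the same shell, with unchanged nuclear charge, lets the cloud expand.
An anion is larger than its parent atom: F- > F.

F-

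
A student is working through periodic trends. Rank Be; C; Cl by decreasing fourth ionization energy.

Be > C > Cl

The fourth ionization energy removes an electron from the +3 ion. For each element: Be³⁺ is already 1 electron into the core; C³⁺ still has 1 valence electron; Cl³⁺ still has 4 valence electrons.
Breaking into a closed-shell core is much more expensive than removing a leftover valence electron — Be has the largest IE_4 here.
Valence configurations: C³⁺ [He]2s¹, Cl³⁺ [Ne]3s²3p².
The numbers (kJ/mol): Be 21007, C 6223, Cl 5159.
Putting it together, IE_4: Cl < C < Be.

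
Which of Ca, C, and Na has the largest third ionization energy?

Na

Consider each +2 ion: Ca²⁺ is the bare [Ar] core; C²⁺ still has 2 valence electrons; Na²⁺ is already 1 electron into the core.
Pulling an electron out of a noble-gas core costs far more than removing a remaining valence electron, so Ca and Na sit at the high end of IE_3.
The numbers (kJ/mol): Ca 4912, C 4620, Na 6910.
Putting it together, IE_3: C < Ca < Na.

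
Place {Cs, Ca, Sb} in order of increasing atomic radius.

Sb < Ca < Cs

Across a period the added protons contract the valence shell; down a group each new principal shell makes the atom larger.
Here both period and group differ, so the two effects have to be weighed against each other.
Ca > Sb: the two effects oppose for this pair; the across-period effect wins (171 vs 140 pm).
Cs > Ca: both effects reinforce here, so Cs is clearly the larger of the two.
For reference (pm): Ca 171, Sb 140, Cs 232.
So from smallest to largest: Sb < Ca < Cs.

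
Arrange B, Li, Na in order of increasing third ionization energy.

B, Na, Li

The third ionization energy removes an electron from the +2 ion. For each element: B²⁺ still has 1 valence electron; Li²⁺ is already 1 electron into the core; Na²⁺ is already 1 electron into the core.
Pulling an electron out of a noble-gas core costs far more than removing a remaining valence electron, so Na and Li sit at the high end of IE_3.
Tabulated IE_3 (kJ/mol): B 3660, Li 11815, Na 6910.
Overall IE_3 order: B < Na < Li.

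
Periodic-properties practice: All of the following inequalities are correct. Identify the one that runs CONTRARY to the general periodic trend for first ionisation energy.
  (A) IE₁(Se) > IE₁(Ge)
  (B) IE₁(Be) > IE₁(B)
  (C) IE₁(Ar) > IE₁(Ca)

The general trend: first ionisation energy increases across a period and decreases down a group.
(A) Se (period 4, group 16) vs Ge (period 4, group 14): the stated order agrees with the simple trend.
(B) Be (period 2, group 2) vs B (period 2, group 13): the stated order contradicts the simple trend.
(C) Ar (period 3, group 18) vs Ca (period 4, group 2): the stated order agrees with the simple trend.
The exception is (B): removing B's lone 2p electron is easier than breaking Be's filled 2s².

(B)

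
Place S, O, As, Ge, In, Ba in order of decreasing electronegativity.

O > S > As > Ge > In > Ba

O is in period 2, group 16; S is in period 3, group 16; Ge is in period 4, group 14; As is in period 4, group 15; In is in period 5, group 13; Ba is in period 6, group 2.
Electronegativity increases across a period and decreases down a group, tracking effective nuclear charge and atomic size.
These span different periods and groups, so the two trends combine.
In > Ba: both effects reinforce here, so In is clearly the higher of the two.
Ge > In: both effects reinforce here, so Ge is clearly the higher of the two.
As > Ge: both are in period 4; the period trend gives As the larger value.
S > As: relative to As, both the across-period and down-group shifts push S's electronegativity up.
O > S: O sits above S in group 16, so the down-group effect alone puts O higher.
For reference (Pauling): O 3.44, S 2.58, Ge 2.01, As 2.18, In 1.78, Ba 0.89.
So from highest to lowest: O > S > As > Ge > In > Ba.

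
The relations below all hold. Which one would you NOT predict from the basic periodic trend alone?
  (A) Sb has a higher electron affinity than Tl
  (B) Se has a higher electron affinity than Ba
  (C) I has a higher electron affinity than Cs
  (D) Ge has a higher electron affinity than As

(D)

The general trend: electron affinity increases across a period and decreases down a group.
(A) Sb (period 5, group 15) vs Tl (period 6, group 13): the stated order agrees with the simple trend.
(B) Se (period 4, group 16) vs Ba (period 6, group 2): the stated order agrees with the simple trend.
(C) I (period 5, group 17) vs Cs (period 6, group 1): the stated order agrees with the simple trend.
(D) Ge (period 4, group 14) vs As (period 4, group 15): the stated order contradicts the simple trend.
The exception is (D): adding an electron to As's half-filled 4p³ is unfavourable, so Ge (4p²) has the more exothermic EA.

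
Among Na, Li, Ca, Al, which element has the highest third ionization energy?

Li

Consider each +2 ion: Na²⁺ is already 1 electron into the core; Li²⁺ is already 1 electron into the core; Ca²⁺ is the bare [Ar] core; Al²⁺ still has 1 valence electron.
Breaking into a closed-shell core is much more expensive than removing a leftover valence electron — Ca, Na and Li have the largest IE_3 here.
Approximate IE_3 values (kJ/mol): Na 6910, Li 11815, Ca 4912, Al 2745.
Overall IE_3 order: Al < Ca < Na < Li.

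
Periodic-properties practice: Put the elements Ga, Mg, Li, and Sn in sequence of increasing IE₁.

Li is in period 2, group 1; Mg is in period 3, group 2; Ga is in period 4, group 13; Sn is in period 5, group 14.
Across a period the outer electron is held more tightly (higher IE₁); down a group it sits in a higher shell, more shielded, and comes off more easily.
A diagonal step moves right (one effect) and down (the opposite effect) at once.
Ga > Li: the two effects oppose for this pair; the across-period effect wins (579 vs 520 kJ/mol).
Sn > Ga: the two effects oppose for this pair; the across-period effect wins (709 vs 579 kJ/mol).
Mg > Sn: period and group pull opposite ways; the down-group shift dominates (738 vs 709 kJ/mol).
Approximate values (kJ/mol): Li 520, Mg 738, Ga 579, Sn 709.
So from lowest to highest: Li < Ga < Sn < Mg.

Li < Ga < Sn < Mg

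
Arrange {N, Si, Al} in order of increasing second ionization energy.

Si < Al < N

After 1 electron has been removed, what remains? N⁺ still has 4 valence electrons; Si⁺ still has 3 valence electrons; Al⁺ still has 2 valence electrons.
All are still removing valence electrons, so compare the +1 ions as you would atoms: IE_2 generally rises across a period (higher Z_eff) and falls down a group (larger shell), subject to the usual subshell exceptions.
Valence configurations: N⁺ [He]2s²2p², Si⁺ [Ne]3s²3p¹, Al⁺ [Ne]3s².
Si⁺ loses a lone 3p electron whereas Al⁺ must break into a filled 3s² pair, so IE_2(Al) > IE_2(Si) even though Si has the higher nuclear charge.
Tabulated IE_2 (kJ/mol): N 2856, Si 1577, Al 1817.
So the second ionization energies run Si < Al < N.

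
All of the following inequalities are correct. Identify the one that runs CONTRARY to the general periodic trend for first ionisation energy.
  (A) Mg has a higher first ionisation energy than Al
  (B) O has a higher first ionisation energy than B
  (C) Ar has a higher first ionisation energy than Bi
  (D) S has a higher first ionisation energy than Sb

(A)

The general trend: first ionisation energy increases across a period and decreases down a group.
(A) Mg (period 3, group 2) vs Al (period 3, group 13): the stated order contradicts the simple trend.
(B) O (period 2, group 16) vs B (period 2, group 13): the stated order agrees with the simple trend.
(C) Ar (period 3, group 18) vs Bi (period 6, group 15): the stated order agrees with the simple trend.
(D) S (period 3, group 16) vs Sb (period 5, group 15): the stated order agrees with the simple trend.
The exception is (A): Al's single 3p electron is easier to remove than one from Mg's filled 3s².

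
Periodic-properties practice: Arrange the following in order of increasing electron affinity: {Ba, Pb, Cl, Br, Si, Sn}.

Ba < Pb < Sn < Si < Br < Cl

Adding an electron releases more energy for atoms nearer the top right (short of the noble gases).
These span different periods and groups, so the two trends combine.
Pb > Ba: Pb lies to the right of Ba in period 6, so the across-period effect alone puts Pb higher.
Sn > Pb: they share group 14; the group trend gives Sn the larger value.
Si > Sn: they share group 14; the group trend gives Si the larger value.
Br > Si: period and group pull opposite ways; the across-period shift dominates (325 vs 134 kJ/mol).
Cl > Br: Cl sits above Br in group 17, so the down-group effect alone puts Cl higher.
Tabulated electron affinity (kJ/mol): Si 134, Cl 349, Br 325, Sn 107, Ba 14, Pb 35.
So from lowest to highest: Ba < Pb < Sn < Si < Br < Cl.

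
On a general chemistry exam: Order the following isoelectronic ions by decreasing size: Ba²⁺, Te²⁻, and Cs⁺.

All of these have 54 electrons, so size is governed by nuclear charge alone: the more protons, the stronger the pull on the same electron cloud, and the smaller the ion.
Nuclear charges: Ba²⁺ (Z=56), Cs⁺ (Z=55), Te²⁻ (Z=52).
Largest to smallest: Te²⁻ > Cs⁺ > Ba²⁺.

Te²⁻ > Cs⁺ > Ba²⁺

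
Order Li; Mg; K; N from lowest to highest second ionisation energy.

Mg < N < K < Li

After 1 electron has been removed, what remains? Li⁺ is the bare [He] core; Mg⁺ still has 1 valence electron; K⁺ is the bare [Ar] core; N⁺ still has 4 valence electrons.
Pulling an electron out of a noble-gas core costs far more than removing a remaining valence electron, so K and Li sit at the high end of IE_2.
Valence configurations: Mg⁺ [Ne]3s¹, N⁺ [He]2s²2p².
Tabulated IE_2 (kJ/mol): Li 7298, Mg 1451, K 3052, N 2856.
Putting it together, IE_2: Mg < N < K < Li.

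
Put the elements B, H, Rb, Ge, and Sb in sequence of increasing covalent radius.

Across a period the added protons contract the valence shell; down a group each new principal shell makes the atom larger.
Here both period and group differ, so the two effects have to be weighed against each other.
B > H: period and group pull opposite ways; the down-group shift dominates (85 vs 32 pm).
Ge > B: period and group pull opposite ways; the down-group shift dominates (121 vs 85 pm).
Sb > Ge: the two effects oppose for this pair; the down-group effect wins (140 vs 121 pm).
Rb > Sb: both are in period 5; the period trend gives Rb the larger value.
Approximate values (pm): H 32, B 85, Ge 121, Rb 210, Sb 140.
So from smallest to largest: H < B < Ge < Sb < Rb.

H < B < Ge < Sb < Rb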